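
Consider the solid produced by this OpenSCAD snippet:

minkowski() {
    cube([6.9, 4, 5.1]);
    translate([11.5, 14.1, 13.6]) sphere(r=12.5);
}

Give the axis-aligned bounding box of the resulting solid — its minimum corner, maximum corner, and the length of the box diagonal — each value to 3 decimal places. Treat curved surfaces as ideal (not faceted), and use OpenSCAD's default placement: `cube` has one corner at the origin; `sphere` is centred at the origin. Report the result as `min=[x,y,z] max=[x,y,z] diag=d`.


min=[-1.000,1.600,1.100] max=[30.900,30.600,31.200] diag=52.580

A = translate([11.5, 14.1, 13.6]) sphere(r=12.5) → bbox [-1,1.6,1.1] .. [24,26.6,26.1]
B = cube([6.9, 4, 5.1]) → bbox [0,0,0] .. [6.9,4,5.1]
lo = A.lo+B.lo = [-1+0, 1.6+0, 1.1+0] = [-1.000,1.600,1.100]
hi = A.hi+B.hi = [24+6.9, 26.6+4, 26.1+5.1] = [30.900,30.600,31.200]
diag = √(31.9²+29²+30.1²) = √2764.62 = 52.580


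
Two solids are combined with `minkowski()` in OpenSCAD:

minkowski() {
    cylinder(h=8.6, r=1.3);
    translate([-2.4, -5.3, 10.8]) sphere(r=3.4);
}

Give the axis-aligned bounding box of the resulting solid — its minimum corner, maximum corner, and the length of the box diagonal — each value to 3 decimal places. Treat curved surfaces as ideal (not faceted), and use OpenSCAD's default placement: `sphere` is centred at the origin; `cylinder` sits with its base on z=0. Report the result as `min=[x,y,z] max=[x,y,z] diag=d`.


min=[-7.100,-10.000,7.400] max=[2.300,-0.600,22.800] diag=20.344

A = translate([-2.4, -5.3, 10.8]) sphere(r=3.4) → bbox [-5.8,-8.7,7.4] .. [1,-1.9,14.2]
B = cylinder(h=8.6, r=1.3) → bbox [-1.3,-1.3,0] .. [1.3,1.3,8.6]
lo = A.lo+B.lo = [-5.8-1.3, -8.7-1.3, 7.4+0] = [-7.100,-10.000,7.400]
hi = A.hi+B.hi = [1+1.3, -1.9+1.3, 14.2+8.6] = [2.300,-0.600,22.800]
diag = √(9.4²+9.4²+15.4²) = √413.88 = 20.344


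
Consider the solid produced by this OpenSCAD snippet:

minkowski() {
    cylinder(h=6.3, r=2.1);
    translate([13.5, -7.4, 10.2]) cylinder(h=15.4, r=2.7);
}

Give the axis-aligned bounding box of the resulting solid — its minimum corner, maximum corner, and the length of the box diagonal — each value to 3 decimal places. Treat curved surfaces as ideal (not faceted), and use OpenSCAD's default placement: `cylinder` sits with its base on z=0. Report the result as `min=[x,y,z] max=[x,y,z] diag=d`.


min=[8.700,-12.200,10.200] max=[18.300,-2.600,31.900] diag=25.597

A = translate([13.5, -7.4, 10.2]) cylinder(h=15.4, r=2.7) → bbox [10.8,-10.1,10.2] .. [16.2,-4.7,25.6]
B = cylinder(h=6.3, r=2.1) → bbox [-2.1,-2.1,0] .. [2.1,2.1,6.3]
lo = A.lo+B.lo = [10.8-2.1, -10.1-2.1, 10.2+0] = [8.700,-12.200,10.200]
hi = A.hi+B.hi = [16.2+2.1, -4.7+2.1, 25.6+6.3] = [18.300,-2.600,31.900]
diag = √(9.6²+9.6²+21.7²) = √655.21 = 25.597


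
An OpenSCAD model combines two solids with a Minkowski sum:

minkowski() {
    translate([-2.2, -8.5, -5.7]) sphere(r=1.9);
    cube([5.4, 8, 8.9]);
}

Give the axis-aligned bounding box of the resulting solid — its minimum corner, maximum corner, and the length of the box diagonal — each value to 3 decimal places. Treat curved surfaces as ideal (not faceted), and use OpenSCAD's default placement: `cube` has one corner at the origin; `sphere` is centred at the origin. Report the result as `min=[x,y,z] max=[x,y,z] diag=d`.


min=[-4.100,-10.400,-7.600] max=[5.100,1.400,5.100] diag=19.626

A = translate([-2.2, -8.5, -5.7]) sphere(r=1.9) → bbox [-4.1,-10.4,-7.6] .. [-0.3,-6.6,-3.8]
B = cube([5.4, 8, 8.9]) → bbox [0,0,0] .. [5.4,8,8.9]
lo = A.lo+B.lo = [-4.1+0, -10.4+0, -7.6+0] = [-4.100,-10.400,-7.600]
hi = A.hi+B.hi = [-0.3+5.4, -6.6+8, -3.8+8.9] = [5.100,1.400,5.100]
diag = √(9.2²+11.8²+12.7²) = √385.17 = 19.626


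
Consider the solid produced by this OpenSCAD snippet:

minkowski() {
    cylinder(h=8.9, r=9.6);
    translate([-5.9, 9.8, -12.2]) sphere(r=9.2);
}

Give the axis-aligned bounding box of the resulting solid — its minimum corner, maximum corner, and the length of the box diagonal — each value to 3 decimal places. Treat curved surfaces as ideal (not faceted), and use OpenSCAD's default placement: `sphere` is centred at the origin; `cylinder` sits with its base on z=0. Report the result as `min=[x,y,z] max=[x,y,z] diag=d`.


min=[-24.700,-9.000,-21.400] max=[12.900,28.600,5.900] diag=59.773

A = translate([-5.9, 9.8, -12.2]) sphere(r=9.2) → bbox [-15.1,0.6,-21.4] .. [3.3,19,-3]
B = cylinder(h=8.9, r=9.6) → bbox [-9.6,-9.6,0] .. [9.6,9.6,8.9]
lo = A.lo+B.lo = [-15.1-9.6, 0.6-9.6, -21.4+0] = [-24.700,-9.000,-21.400]
hi = A.hi+B.hi = [3.3+9.6, 19+9.6, -3+8.9] = [12.900,28.600,5.900]
diag = √(37.6²+37.6²+27.3²) = √3572.81 = 59.773


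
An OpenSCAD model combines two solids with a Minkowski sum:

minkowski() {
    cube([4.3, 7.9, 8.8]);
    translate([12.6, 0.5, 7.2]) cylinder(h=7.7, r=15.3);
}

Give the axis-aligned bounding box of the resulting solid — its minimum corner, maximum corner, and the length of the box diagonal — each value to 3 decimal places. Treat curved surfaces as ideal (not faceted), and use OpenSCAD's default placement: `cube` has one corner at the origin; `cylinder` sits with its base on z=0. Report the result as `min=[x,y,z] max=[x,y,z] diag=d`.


A = translate([12.6, 0.5, 7.2]) cylinder(h=7.7, r=15.3) → bbox [-2.7,-14.8,7.2] .. [27.9,15.8,14.9]
B = cube([4.3, 7.9, 8.8]) → bbox [0,0,0] .. [4.3,7.9,8.8]
lo = A.lo+B.lo = [-2.7+0, -14.8+0, 7.2+0] = [-2.700,-14.800,7.200]
hi = A.hi+B.hi = [27.9+4.3, 15.8+7.9, 14.9+8.8] = [32.200,23.700,23.700]
diag = √(34.9²+38.5²+16.5²) = √2972.51 = 54.521

min=[-2.700,-14.800,7.200] max=[32.200,23.700,23.700] diag=54.521


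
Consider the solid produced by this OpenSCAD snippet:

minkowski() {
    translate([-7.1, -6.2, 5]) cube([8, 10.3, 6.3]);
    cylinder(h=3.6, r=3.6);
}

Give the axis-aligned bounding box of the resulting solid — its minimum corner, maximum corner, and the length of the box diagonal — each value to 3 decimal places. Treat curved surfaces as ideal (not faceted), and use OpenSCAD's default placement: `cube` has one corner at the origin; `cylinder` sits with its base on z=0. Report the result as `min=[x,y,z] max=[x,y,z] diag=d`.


min=[-10.700,-9.800,5.000] max=[4.500,7.700,14.900] diag=25.205

A = translate([-7.1, -6.2, 5]) cube([8, 10.3, 6.3]) → bbox [-7.1,-6.2,5] .. [0.9,4.1,11.3]
B = cylinder(h=3.6, r=3.6) → bbox [-3.6,-3.6,0] .. [3.6,3.6,3.6]
lo = A.lo+B.lo = [-7.1-3.6, -6.2-3.6, 5+0] = [-10.700,-9.800,5.000]
hi = A.hi+B.hi = [0.9+3.6, 4.1+3.6, 11.3+3.6] = [4.500,7.700,14.900]
diag = √(15.2²+17.5²+9.9²) = √635.3 = 25.205


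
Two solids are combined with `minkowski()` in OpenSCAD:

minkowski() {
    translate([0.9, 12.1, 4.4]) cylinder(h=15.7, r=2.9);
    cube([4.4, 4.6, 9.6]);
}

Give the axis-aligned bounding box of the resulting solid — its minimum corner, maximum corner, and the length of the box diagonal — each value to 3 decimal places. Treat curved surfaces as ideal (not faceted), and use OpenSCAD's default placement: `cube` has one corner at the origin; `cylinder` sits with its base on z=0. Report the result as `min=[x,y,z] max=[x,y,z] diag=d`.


min=[-2.000,9.200,4.400] max=[8.200,19.600,29.700] diag=29.194

A = translate([0.9, 12.1, 4.4]) cylinder(h=15.7, r=2.9) → bbox [-2,9.2,4.4] .. [3.8,15,20.1]
B = cube([4.4, 4.6, 9.6]) → bbox [0,0,0] .. [4.4,4.6,9.6]
lo = A.lo+B.lo = [-2+0, 9.2+0, 4.4+0] = [-2.000,9.200,4.400]
hi = A.hi+B.hi = [3.8+4.4, 15+4.6, 20.1+9.6] = [8.200,19.600,29.700]
diag = √(10.2²+10.4²+25.3²) = √852.29 = 29.194


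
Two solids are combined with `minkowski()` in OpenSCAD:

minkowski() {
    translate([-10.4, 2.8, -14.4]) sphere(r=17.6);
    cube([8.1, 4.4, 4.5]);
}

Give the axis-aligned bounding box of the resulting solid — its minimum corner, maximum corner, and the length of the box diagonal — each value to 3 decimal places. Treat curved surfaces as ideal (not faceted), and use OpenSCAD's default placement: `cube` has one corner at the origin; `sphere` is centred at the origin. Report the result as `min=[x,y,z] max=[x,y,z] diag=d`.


min=[-28.000,-14.800,-32.000] max=[15.300,24.800,7.700] diag=70.846

A = translate([-10.4, 2.8, -14.4]) sphere(r=17.6) → bbox [-28,-14.8,-32] .. [7.2,20.4,3.2]
B = cube([8.1, 4.4, 4.5]) → bbox [0,0,0] .. [8.1,4.4,4.5]
lo = A.lo+B.lo = [-28+0, -14.8+0, -32+0] = [-28.000,-14.800,-32.000]
hi = A.hi+B.hi = [7.2+8.1, 20.4+4.4, 3.2+4.5] = [15.300,24.800,7.700]
diag = √(43.3²+39.6²+39.7²) = √5019.14 = 70.846


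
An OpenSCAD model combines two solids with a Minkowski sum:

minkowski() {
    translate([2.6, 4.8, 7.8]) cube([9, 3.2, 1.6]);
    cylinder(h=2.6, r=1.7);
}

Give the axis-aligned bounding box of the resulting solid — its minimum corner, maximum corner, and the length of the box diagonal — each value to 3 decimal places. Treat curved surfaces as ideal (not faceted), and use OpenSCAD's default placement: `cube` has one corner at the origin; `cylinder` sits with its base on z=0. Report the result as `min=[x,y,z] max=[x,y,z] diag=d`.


A = translate([2.6, 4.8, 7.8]) cube([9, 3.2, 1.6]) → bbox [2.6,4.8,7.8] .. [11.6,8,9.4]
B = cylinder(h=2.6, r=1.7) → bbox [-1.7,-1.7,0] .. [1.7,1.7,2.6]
lo = A.lo+B.lo = [2.6-1.7, 4.8-1.7, 7.8+0] = [0.900,3.100,7.800]
hi = A.hi+B.hi = [11.6+1.7, 8+1.7, 9.4+2.6] = [13.300,9.700,12.000]
diag = √(12.4²+6.6²+4.2²) = √214.96 = 14.662

min=[0.900,3.100,7.800] max=[13.300,9.700,12.000] diag=14.662


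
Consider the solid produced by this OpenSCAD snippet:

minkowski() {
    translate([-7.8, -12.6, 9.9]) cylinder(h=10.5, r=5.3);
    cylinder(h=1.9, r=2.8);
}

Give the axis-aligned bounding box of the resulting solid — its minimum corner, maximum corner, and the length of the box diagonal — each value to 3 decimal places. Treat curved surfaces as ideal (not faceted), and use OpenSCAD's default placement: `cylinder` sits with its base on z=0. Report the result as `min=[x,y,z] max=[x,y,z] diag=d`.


A = translate([-7.8, -12.6, 9.9]) cylinder(h=10.5, r=5.3) → bbox [-13.1,-17.9,9.9] .. [-2.5,-7.3,20.4]
B = cylinder(h=1.9, r=2.8) → bbox [-2.8,-2.8,0] .. [2.8,2.8,1.9]
lo = A.lo+B.lo = [-13.1-2.8, -17.9-2.8, 9.9+0] = [-15.900,-20.700,9.900]
hi = A.hi+B.hi = [-2.5+2.8, -7.3+2.8, 20.4+1.9] = [0.300,-4.500,22.300]
diag = √(16.2²+16.2²+12.4²) = √678.64 = 26.051

min=[-15.900,-20.700,9.900] max=[0.300,-4.500,22.300] diag=26.051


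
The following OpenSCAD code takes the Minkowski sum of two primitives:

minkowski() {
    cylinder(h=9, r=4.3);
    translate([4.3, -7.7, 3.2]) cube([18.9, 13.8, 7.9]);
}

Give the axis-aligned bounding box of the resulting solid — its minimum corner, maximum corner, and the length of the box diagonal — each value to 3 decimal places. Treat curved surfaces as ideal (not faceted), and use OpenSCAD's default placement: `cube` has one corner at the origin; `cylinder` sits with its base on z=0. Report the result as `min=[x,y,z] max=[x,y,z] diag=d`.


A = translate([4.3, -7.7, 3.2]) cube([18.9, 13.8, 7.9]) → bbox [4.3,-7.7,3.2] .. [23.2,6.1,11.1]
B = cylinder(h=9, r=4.3) → bbox [-4.3,-4.3,0] .. [4.3,4.3,9]
lo = A.lo+B.lo = [4.3-4.3, -7.7-4.3, 3.2+0] = [0.000,-12.000,3.200]
hi = A.hi+B.hi = [23.2+4.3, 6.1+4.3, 11.1+9] = [27.500,10.400,20.100]
diag = √(27.5²+22.4²+16.9²) = √1543.62 = 39.289

min=[0.000,-12.000,3.200] max=[27.500,10.400,20.100] diag=39.289


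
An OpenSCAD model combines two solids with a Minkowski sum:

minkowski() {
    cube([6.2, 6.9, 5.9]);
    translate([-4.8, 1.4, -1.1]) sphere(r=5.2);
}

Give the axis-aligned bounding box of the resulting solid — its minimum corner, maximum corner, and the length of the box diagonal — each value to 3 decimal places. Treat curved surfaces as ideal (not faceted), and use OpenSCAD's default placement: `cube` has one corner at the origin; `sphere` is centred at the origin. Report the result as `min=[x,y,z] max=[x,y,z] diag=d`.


A = translate([-4.8, 1.4, -1.1]) sphere(r=5.2) → bbox [-10,-3.8,-6.3] .. [0.4,6.6,4.1]
B = cube([6.2, 6.9, 5.9]) → bbox [0,0,0] .. [6.2,6.9,5.9]
lo = A.lo+B.lo = [-10+0, -3.8+0, -6.3+0] = [-10.000,-3.800,-6.300]
hi = A.hi+B.hi = [0.4+6.2, 6.6+6.9, 4.1+5.9] = [6.600,13.500,10.000]
diag = √(16.6²+17.3²+16.3²) = √840.54 = 28.992

min=[-10.000,-3.800,-6.300] max=[6.600,13.500,10.000] diag=28.992


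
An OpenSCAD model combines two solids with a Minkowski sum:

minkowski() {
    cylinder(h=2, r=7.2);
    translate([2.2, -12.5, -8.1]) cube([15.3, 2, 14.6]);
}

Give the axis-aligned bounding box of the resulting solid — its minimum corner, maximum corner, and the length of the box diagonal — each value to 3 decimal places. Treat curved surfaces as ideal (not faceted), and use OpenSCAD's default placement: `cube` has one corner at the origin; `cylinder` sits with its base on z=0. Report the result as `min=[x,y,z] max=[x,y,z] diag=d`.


min=[-5.000,-19.700,-8.100] max=[24.700,-3.300,8.500] diag=37.770

A = translate([2.2, -12.5, -8.1]) cube([15.3, 2, 14.6]) → bbox [2.2,-12.5,-8.1] .. [17.5,-10.5,6.5]
B = cylinder(h=2, r=7.2) → bbox [-7.2,-7.2,0] .. [7.2,7.2,2]
lo = A.lo+B.lo = [2.2-7.2, -12.5-7.2, -8.1+0] = [-5.000,-19.700,-8.100]
hi = A.hi+B.hi = [17.5+7.2, -10.5+7.2, 6.5+2] = [24.700,-3.300,8.500]
diag = √(29.7²+16.4²+16.6²) = √1426.61 = 37.770


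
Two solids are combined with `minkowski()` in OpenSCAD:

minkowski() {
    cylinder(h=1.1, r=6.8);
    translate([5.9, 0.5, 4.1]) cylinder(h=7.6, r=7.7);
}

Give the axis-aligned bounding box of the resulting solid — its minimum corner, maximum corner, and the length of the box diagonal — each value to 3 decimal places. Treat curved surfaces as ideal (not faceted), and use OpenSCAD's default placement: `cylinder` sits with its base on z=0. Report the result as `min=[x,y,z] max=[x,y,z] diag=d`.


A = translate([5.9, 0.5, 4.1]) cylinder(h=7.6, r=7.7) → bbox [-1.8,-7.2,4.1] .. [13.6,8.2,11.7]
B = cylinder(h=1.1, r=6.8) → bbox [-6.8,-6.8,0] .. [6.8,6.8,1.1]
lo = A.lo+B.lo = [-1.8-6.8, -7.2-6.8, 4.1+0] = [-8.600,-14.000,4.100]
hi = A.hi+B.hi = [13.6+6.8, 8.2+6.8, 11.7+1.1] = [20.400,15.000,12.800]
diag = √(29²+29²+8.7²) = √1757.69 = 41.925

min=[-8.600,-14.000,4.100] max=[20.400,15.000,12.800] diag=41.925


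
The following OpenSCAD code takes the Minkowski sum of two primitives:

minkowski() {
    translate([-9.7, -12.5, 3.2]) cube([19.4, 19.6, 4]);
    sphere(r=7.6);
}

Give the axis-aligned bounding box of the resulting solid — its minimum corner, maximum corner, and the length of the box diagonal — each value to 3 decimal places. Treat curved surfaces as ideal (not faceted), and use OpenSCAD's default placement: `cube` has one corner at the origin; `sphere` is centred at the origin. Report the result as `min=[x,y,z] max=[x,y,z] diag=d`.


A = translate([-9.7, -12.5, 3.2]) cube([19.4, 19.6, 4]) → bbox [-9.7,-12.5,3.2] .. [9.7,7.1,7.2]
B = sphere(r=7.6) → bbox [-7.6,-7.6,-7.6] .. [7.6,7.6,7.6]
lo = A.lo+B.lo = [-9.7-7.6, -12.5-7.6, 3.2-7.6] = [-17.300,-20.100,-4.400]
hi = A.hi+B.hi = [9.7+7.6, 7.1+7.6, 7.2+7.6] = [17.300,14.700,14.800]
diag = √(34.6²+34.8²+19.2²) = √2776.84 = 52.696

min=[-17.300,-20.100,-4.400] max=[17.300,14.700,14.800] diag=52.696


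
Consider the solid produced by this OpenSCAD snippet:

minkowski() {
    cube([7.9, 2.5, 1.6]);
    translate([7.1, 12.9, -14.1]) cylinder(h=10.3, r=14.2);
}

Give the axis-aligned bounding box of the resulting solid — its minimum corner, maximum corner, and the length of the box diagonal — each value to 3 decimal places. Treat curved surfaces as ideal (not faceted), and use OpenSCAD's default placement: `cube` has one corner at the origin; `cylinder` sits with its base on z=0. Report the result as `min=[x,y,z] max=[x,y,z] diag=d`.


min=[-7.100,-1.300,-14.100] max=[29.200,29.600,-2.200] diag=49.134

A = translate([7.1, 12.9, -14.1]) cylinder(h=10.3, r=14.2) → bbox [-7.1,-1.3,-14.1] .. [21.3,27.1,-3.8]
B = cube([7.9, 2.5, 1.6]) → bbox [0,0,0] .. [7.9,2.5,1.6]
lo = A.lo+B.lo = [-7.1+0, -1.3+0, -14.1+0] = [-7.100,-1.300,-14.100]
hi = A.hi+B.hi = [21.3+7.9, 27.1+2.5, -3.8+1.6] = [29.200,29.600,-2.200]
diag = √(36.3²+30.9²+11.9²) = √2414.11 = 49.134


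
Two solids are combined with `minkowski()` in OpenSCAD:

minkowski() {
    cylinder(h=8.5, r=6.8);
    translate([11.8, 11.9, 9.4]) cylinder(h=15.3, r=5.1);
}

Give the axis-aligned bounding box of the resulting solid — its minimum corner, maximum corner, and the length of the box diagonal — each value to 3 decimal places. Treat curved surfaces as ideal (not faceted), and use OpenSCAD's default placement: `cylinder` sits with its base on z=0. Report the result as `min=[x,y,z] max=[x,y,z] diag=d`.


A = translate([11.8, 11.9, 9.4]) cylinder(h=15.3, r=5.1) → bbox [6.7,6.8,9.4] .. [16.9,17,24.7]
B = cylinder(h=8.5, r=6.8) → bbox [-6.8,-6.8,0] .. [6.8,6.8,8.5]
lo = A.lo+B.lo = [6.7-6.8, 6.8-6.8, 9.4+0] = [-0.100,0.000,9.400]
hi = A.hi+B.hi = [16.9+6.8, 17+6.8, 24.7+8.5] = [23.700,23.800,33.200]
diag = √(23.8²+23.8²+23.8²) = √1699.32 = 41.223

min=[-0.100,0.000,9.400] max=[23.700,23.800,33.200] diag=41.223


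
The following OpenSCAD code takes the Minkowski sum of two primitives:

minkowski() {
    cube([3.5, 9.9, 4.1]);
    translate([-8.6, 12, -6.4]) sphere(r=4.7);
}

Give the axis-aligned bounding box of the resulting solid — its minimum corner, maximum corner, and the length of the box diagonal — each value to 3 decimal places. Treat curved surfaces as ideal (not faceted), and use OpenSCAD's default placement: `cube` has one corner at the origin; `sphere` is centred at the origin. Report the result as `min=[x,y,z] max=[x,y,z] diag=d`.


A = translate([-8.6, 12, -6.4]) sphere(r=4.7) → bbox [-13.3,7.3,-11.1] .. [-3.9,16.7,-1.7]
B = cube([3.5, 9.9, 4.1]) → bbox [0,0,0] .. [3.5,9.9,4.1]
lo = A.lo+B.lo = [-13.3+0, 7.3+0, -11.1+0] = [-13.300,7.300,-11.100]
hi = A.hi+B.hi = [-3.9+3.5, 16.7+9.9, -1.7+4.1] = [-0.400,26.600,2.400]
diag = √(12.9²+19.3²+13.5²) = √721.15 = 26.854

min=[-13.300,7.300,-11.100] max=[-0.400,26.600,2.400] diag=26.854


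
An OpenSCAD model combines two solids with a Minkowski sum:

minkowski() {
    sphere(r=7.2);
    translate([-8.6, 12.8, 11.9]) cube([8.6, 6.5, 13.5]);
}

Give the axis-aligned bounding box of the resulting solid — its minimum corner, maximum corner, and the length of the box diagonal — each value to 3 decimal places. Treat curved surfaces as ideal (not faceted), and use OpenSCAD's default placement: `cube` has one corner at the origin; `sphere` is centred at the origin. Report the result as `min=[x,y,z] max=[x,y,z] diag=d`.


min=[-15.800,5.600,4.700] max=[7.200,26.500,32.600] diag=41.764

A = translate([-8.6, 12.8, 11.9]) cube([8.6, 6.5, 13.5]) → bbox [-8.6,12.8,11.9] .. [0,19.3,25.4]
B = sphere(r=7.2) → bbox [-7.2,-7.2,-7.2] .. [7.2,7.2,7.2]
lo = A.lo+B.lo = [-8.6-7.2, 12.8-7.2, 11.9-7.2] = [-15.800,5.600,4.700]
hi = A.hi+B.hi = [0+7.2, 19.3+7.2, 25.4+7.2] = [7.200,26.500,32.600]
diag = √(23²+20.9²+27.9²) = √1744.22 = 41.764


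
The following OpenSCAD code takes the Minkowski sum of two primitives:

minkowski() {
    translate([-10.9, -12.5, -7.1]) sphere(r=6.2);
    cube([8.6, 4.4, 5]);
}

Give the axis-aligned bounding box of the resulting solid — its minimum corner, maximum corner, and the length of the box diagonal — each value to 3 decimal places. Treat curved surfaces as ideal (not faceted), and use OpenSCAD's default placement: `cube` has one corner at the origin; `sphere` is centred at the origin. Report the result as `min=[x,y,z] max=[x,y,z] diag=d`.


A = translate([-10.9, -12.5, -7.1]) sphere(r=6.2) → bbox [-17.1,-18.7,-13.3] .. [-4.7,-6.3,-0.9]
B = cube([8.6, 4.4, 5]) → bbox [0,0,0] .. [8.6,4.4,5]
lo = A.lo+B.lo = [-17.1+0, -18.7+0, -13.3+0] = [-17.100,-18.700,-13.300]
hi = A.hi+B.hi = [-4.7+8.6, -6.3+4.4, -0.9+5] = [3.900,-1.900,4.100]
diag = √(21²+16.8²+17.4²) = √1026 = 32.031

min=[-17.100,-18.700,-13.300] max=[3.900,-1.900,4.100] diag=32.031


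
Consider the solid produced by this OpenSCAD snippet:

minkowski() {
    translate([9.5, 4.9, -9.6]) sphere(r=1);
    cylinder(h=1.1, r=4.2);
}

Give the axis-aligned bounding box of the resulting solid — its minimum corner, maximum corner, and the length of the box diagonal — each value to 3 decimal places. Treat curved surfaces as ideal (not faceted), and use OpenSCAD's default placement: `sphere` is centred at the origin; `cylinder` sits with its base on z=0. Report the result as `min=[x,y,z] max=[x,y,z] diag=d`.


min=[4.300,-0.300,-10.600] max=[14.700,10.100,-7.500] diag=15.031

A = translate([9.5, 4.9, -9.6]) sphere(r=1) → bbox [8.5,3.9,-10.6] .. [10.5,5.9,-8.6]
B = cylinder(h=1.1, r=4.2) → bbox [-4.2,-4.2,0] .. [4.2,4.2,1.1]
lo = A.lo+B.lo = [8.5-4.2, 3.9-4.2, -10.6+0] = [4.300,-0.300,-10.600]
hi = A.hi+B.hi = [10.5+4.2, 5.9+4.2, -8.6+1.1] = [14.700,10.100,-7.500]
diag = √(10.4²+10.4²+3.1²) = √225.93 = 15.031


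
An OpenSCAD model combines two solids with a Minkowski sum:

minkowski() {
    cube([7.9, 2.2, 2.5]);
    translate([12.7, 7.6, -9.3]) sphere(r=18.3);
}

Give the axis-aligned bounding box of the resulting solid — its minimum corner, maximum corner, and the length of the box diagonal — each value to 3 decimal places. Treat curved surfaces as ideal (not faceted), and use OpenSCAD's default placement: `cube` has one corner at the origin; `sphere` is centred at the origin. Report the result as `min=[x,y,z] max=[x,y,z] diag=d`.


A = translate([12.7, 7.6, -9.3]) sphere(r=18.3) → bbox [-5.6,-10.7,-27.6] .. [31,25.9,9]
B = cube([7.9, 2.2, 2.5]) → bbox [0,0,0] .. [7.9,2.2,2.5]
lo = A.lo+B.lo = [-5.6+0, -10.7+0, -27.6+0] = [-5.600,-10.700,-27.600]
hi = A.hi+B.hi = [31+7.9, 25.9+2.2, 9+2.5] = [38.900,28.100,11.500]
diag = √(44.5²+38.8²+39.1²) = √5014.5 = 70.813

min=[-5.600,-10.700,-27.600] max=[38.900,28.100,11.500] diag=70.813


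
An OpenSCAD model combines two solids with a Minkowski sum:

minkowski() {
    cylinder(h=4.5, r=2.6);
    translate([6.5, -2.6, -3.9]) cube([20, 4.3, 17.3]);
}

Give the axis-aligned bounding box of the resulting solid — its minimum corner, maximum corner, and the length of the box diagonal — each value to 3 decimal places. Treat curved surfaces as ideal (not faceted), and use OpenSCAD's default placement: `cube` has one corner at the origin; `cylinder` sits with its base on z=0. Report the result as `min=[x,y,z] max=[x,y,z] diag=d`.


min=[3.900,-5.200,-3.900] max=[29.100,4.300,17.900] diag=34.649

A = translate([6.5, -2.6, -3.9]) cube([20, 4.3, 17.3]) → bbox [6.5,-2.6,-3.9] .. [26.5,1.7,13.4]
B = cylinder(h=4.5, r=2.6) → bbox [-2.6,-2.6,0] .. [2.6,2.6,4.5]
lo = A.lo+B.lo = [6.5-2.6, -2.6-2.6, -3.9+0] = [3.900,-5.200,-3.900]
hi = A.hi+B.hi = [26.5+2.6, 1.7+2.6, 13.4+4.5] = [29.100,4.300,17.900]
diag = √(25.2²+9.5²+21.8²) = √1200.53 = 34.649


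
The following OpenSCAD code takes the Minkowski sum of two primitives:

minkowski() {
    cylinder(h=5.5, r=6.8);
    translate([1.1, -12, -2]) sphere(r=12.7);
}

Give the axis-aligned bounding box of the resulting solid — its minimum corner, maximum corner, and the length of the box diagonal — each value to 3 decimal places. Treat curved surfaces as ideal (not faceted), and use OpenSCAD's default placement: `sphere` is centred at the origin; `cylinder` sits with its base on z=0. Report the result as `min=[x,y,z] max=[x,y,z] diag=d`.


min=[-18.400,-31.500,-14.700] max=[20.600,7.500,16.200] diag=63.220

A = translate([1.1, -12, -2]) sphere(r=12.7) → bbox [-11.6,-24.7,-14.7] .. [13.8,0.7,10.7]
B = cylinder(h=5.5, r=6.8) → bbox [-6.8,-6.8,0] .. [6.8,6.8,5.5]
lo = A.lo+B.lo = [-11.6-6.8, -24.7-6.8, -14.7+0] = [-18.400,-31.500,-14.700]
hi = A.hi+B.hi = [13.8+6.8, 0.7+6.8, 10.7+5.5] = [20.600,7.500,16.200]
diag = √(39²+39²+30.9²) = √3996.81 = 63.220


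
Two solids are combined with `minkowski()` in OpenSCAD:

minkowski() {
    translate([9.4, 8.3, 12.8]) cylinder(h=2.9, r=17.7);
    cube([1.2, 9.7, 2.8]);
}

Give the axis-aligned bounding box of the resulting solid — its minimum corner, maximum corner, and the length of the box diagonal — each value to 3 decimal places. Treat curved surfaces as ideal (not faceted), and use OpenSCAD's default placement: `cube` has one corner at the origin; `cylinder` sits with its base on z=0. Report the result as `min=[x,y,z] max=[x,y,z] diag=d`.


A = translate([9.4, 8.3, 12.8]) cylinder(h=2.9, r=17.7) → bbox [-8.3,-9.4,12.8] .. [27.1,26,15.7]
B = cube([1.2, 9.7, 2.8]) → bbox [0,0,0] .. [1.2,9.7,2.8]
lo = A.lo+B.lo = [-8.3+0, -9.4+0, 12.8+0] = [-8.300,-9.400,12.800]
hi = A.hi+B.hi = [27.1+1.2, 26+9.7, 15.7+2.8] = [28.300,35.700,18.500]
diag = √(36.6²+45.1²+5.7²) = √3406.06 = 58.361

min=[-8.300,-9.400,12.800] max=[28.300,35.700,18.500] diag=58.361


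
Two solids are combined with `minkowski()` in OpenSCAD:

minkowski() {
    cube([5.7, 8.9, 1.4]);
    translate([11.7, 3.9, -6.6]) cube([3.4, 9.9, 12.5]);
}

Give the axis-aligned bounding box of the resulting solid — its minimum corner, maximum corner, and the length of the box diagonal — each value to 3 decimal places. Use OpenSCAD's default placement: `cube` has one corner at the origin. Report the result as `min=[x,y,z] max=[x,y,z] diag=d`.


A = translate([11.7, 3.9, -6.6]) cube([3.4, 9.9, 12.5]) → bbox [11.7,3.9,-6.6] .. [15.1,13.8,5.9]
B = cube([5.7, 8.9, 1.4]) → bbox [0,0,0] .. [5.7,8.9,1.4]
lo = A.lo+B.lo = [11.7+0, 3.9+0, -6.6+0] = [11.700,3.900,-6.600]
hi = A.hi+B.hi = [15.1+5.7, 13.8+8.9, 5.9+1.4] = [20.800,22.700,7.300]
diag = √(9.1²+18.8²+13.9²) = √629.46 = 25.089

min=[11.700,3.900,-6.600] max=[20.800,22.700,7.300] diag=25.089


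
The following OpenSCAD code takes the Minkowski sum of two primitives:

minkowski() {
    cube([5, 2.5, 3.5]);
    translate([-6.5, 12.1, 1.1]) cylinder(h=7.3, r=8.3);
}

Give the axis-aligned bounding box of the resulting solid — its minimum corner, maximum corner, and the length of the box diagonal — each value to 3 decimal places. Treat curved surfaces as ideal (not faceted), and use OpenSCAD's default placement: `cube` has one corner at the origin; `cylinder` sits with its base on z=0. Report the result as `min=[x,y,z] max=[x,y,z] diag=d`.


min=[-14.800,3.800,1.100] max=[6.800,22.900,11.900] diag=30.790

A = translate([-6.5, 12.1, 1.1]) cylinder(h=7.3, r=8.3) → bbox [-14.8,3.8,1.1] .. [1.8,20.4,8.4]
B = cube([5, 2.5, 3.5]) → bbox [0,0,0] .. [5,2.5,3.5]
lo = A.lo+B.lo = [-14.8+0, 3.8+0, 1.1+0] = [-14.800,3.800,1.100]
hi = A.hi+B.hi = [1.8+5, 20.4+2.5, 8.4+3.5] = [6.800,22.900,11.900]
diag = √(21.6²+19.1²+10.8²) = √948.01 = 30.790


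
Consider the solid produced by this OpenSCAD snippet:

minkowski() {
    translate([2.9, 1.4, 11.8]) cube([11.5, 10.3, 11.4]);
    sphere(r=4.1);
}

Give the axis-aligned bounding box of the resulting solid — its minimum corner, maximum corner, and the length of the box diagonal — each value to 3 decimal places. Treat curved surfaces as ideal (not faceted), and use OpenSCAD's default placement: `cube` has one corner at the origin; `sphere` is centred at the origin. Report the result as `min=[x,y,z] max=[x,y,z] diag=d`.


A = translate([2.9, 1.4, 11.8]) cube([11.5, 10.3, 11.4]) → bbox [2.9,1.4,11.8] .. [14.4,11.7,23.2]
B = sphere(r=4.1) → bbox [-4.1,-4.1,-4.1] .. [4.1,4.1,4.1]
lo = A.lo+B.lo = [2.9-4.1, 1.4-4.1, 11.8-4.1] = [-1.200,-2.700,7.700]
hi = A.hi+B.hi = [14.4+4.1, 11.7+4.1, 23.2+4.1] = [18.500,15.800,27.300]
diag = √(19.7²+18.5²+19.6²) = √1114.5 = 33.384

min=[-1.200,-2.700,7.700] max=[18.500,15.800,27.300] diag=33.384


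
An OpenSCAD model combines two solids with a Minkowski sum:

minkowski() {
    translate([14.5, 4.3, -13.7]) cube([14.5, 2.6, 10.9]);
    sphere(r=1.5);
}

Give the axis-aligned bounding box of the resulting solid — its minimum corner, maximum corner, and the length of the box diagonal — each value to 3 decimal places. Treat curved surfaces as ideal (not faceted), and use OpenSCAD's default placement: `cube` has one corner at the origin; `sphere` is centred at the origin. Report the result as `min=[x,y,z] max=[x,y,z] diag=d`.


min=[13.000,2.800,-15.200] max=[30.500,8.400,-1.300] diag=23.040

A = translate([14.5, 4.3, -13.7]) cube([14.5, 2.6, 10.9]) → bbox [14.5,4.3,-13.7] .. [29,6.9,-2.8]
B = sphere(r=1.5) → bbox [-1.5,-1.5,-1.5] .. [1.5,1.5,1.5]
lo = A.lo+B.lo = [14.5-1.5, 4.3-1.5, -13.7-1.5] = [13.000,2.800,-15.200]
hi = A.hi+B.hi = [29+1.5, 6.9+1.5, -2.8+1.5] = [30.500,8.400,-1.300]
diag = √(17.5²+5.6²+13.9²) = √530.82 = 23.040


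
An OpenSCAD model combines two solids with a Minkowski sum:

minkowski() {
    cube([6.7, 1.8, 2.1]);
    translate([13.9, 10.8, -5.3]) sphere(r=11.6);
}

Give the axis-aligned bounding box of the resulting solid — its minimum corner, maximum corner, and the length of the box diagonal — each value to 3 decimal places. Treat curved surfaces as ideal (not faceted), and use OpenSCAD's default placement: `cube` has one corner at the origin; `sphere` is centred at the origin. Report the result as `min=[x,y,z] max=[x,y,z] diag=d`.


A = translate([13.9, 10.8, -5.3]) sphere(r=11.6) → bbox [2.3,-0.8,-16.9] .. [25.5,22.4,6.3]
B = cube([6.7, 1.8, 2.1]) → bbox [0,0,0] .. [6.7,1.8,2.1]
lo = A.lo+B.lo = [2.3+0, -0.8+0, -16.9+0] = [2.300,-0.800,-16.900]
hi = A.hi+B.hi = [25.5+6.7, 22.4+1.8, 6.3+2.1] = [32.200,24.200,8.400]
diag = √(29.9²+25²+25.3²) = √2159.1 = 46.466

min=[2.300,-0.800,-16.900] max=[32.200,24.200,8.400] diag=46.466


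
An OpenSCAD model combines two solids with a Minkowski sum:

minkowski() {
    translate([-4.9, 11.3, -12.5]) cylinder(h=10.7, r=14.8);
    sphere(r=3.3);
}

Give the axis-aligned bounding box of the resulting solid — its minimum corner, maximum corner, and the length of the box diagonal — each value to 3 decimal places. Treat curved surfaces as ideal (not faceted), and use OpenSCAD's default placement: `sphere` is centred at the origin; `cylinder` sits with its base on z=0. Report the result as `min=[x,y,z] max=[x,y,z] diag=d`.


A = translate([-4.9, 11.3, -12.5]) cylinder(h=10.7, r=14.8) → bbox [-19.7,-3.5,-12.5] .. [9.9,26.1,-1.8]
B = sphere(r=3.3) → bbox [-3.3,-3.3,-3.3] .. [3.3,3.3,3.3]
lo = A.lo+B.lo = [-19.7-3.3, -3.5-3.3, -12.5-3.3] = [-23.000,-6.800,-15.800]
hi = A.hi+B.hi = [9.9+3.3, 26.1+3.3, -1.8+3.3] = [13.200,29.400,1.500]
diag = √(36.2²+36.2²+17.3²) = √2920.17 = 54.039

min=[-23.000,-6.800,-15.800] max=[13.200,29.400,1.500] diag=54.039


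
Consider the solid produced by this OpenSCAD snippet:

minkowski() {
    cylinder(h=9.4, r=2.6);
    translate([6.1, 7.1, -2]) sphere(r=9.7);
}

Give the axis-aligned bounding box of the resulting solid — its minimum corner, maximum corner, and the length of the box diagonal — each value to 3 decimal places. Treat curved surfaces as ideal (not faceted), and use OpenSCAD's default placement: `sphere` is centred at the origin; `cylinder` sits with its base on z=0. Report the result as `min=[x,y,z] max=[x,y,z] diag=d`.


A = translate([6.1, 7.1, -2]) sphere(r=9.7) → bbox [-3.6,-2.6,-11.7] .. [15.8,16.8,7.7]
B = cylinder(h=9.4, r=2.6) → bbox [-2.6,-2.6,0] .. [2.6,2.6,9.4]
lo = A.lo+B.lo = [-3.6-2.6, -2.6-2.6, -11.7+0] = [-6.200,-5.200,-11.700]
hi = A.hi+B.hi = [15.8+2.6, 16.8+2.6, 7.7+9.4] = [18.400,19.400,17.100]
diag = √(24.6²+24.6²+28.8²) = √2039.76 = 45.164

min=[-6.200,-5.200,-11.700] max=[18.400,19.400,17.100] diag=45.164


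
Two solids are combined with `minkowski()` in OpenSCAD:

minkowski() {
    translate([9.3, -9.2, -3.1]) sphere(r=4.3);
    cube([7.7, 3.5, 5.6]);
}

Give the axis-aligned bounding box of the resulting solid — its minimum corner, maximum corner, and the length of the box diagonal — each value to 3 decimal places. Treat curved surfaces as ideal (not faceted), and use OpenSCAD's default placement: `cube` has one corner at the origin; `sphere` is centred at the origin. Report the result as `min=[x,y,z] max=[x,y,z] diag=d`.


A = translate([9.3, -9.2, -3.1]) sphere(r=4.3) → bbox [5,-13.5,-7.4] .. [13.6,-4.9,1.2]
B = cube([7.7, 3.5, 5.6]) → bbox [0,0,0] .. [7.7,3.5,5.6]
lo = A.lo+B.lo = [5+0, -13.5+0, -7.4+0] = [5.000,-13.500,-7.400]
hi = A.hi+B.hi = [13.6+7.7, -4.9+3.5, 1.2+5.6] = [21.300,-1.400,6.800]
diag = √(16.3²+12.1²+14.2²) = √613.74 = 24.774

min=[5.000,-13.500,-7.400] max=[21.300,-1.400,6.800] diag=24.774


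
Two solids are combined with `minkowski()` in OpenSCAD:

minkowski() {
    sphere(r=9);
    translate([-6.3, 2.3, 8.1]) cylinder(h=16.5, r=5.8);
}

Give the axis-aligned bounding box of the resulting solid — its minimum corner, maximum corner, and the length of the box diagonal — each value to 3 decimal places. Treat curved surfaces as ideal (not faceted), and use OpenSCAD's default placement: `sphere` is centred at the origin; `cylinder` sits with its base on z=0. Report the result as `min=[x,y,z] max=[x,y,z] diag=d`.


A = translate([-6.3, 2.3, 8.1]) cylinder(h=16.5, r=5.8) → bbox [-12.1,-3.5,8.1] .. [-0.5,8.1,24.6]
B = sphere(r=9) → bbox [-9,-9,-9] .. [9,9,9]
lo = A.lo+B.lo = [-12.1-9, -3.5-9, 8.1-9] = [-21.100,-12.500,-0.900]
hi = A.hi+B.hi = [-0.5+9, 8.1+9, 24.6+9] = [8.500,17.100,33.600]
diag = √(29.6²+29.6²+34.5²) = √2942.57 = 54.245

min=[-21.100,-12.500,-0.900] max=[8.500,17.100,33.600] diag=54.245


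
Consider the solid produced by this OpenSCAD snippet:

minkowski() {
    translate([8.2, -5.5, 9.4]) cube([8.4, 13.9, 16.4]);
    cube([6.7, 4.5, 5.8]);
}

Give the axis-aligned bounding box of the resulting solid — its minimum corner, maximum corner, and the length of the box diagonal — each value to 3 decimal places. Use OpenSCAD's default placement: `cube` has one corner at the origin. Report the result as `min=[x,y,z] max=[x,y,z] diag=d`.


A = translate([8.2, -5.5, 9.4]) cube([8.4, 13.9, 16.4]) → bbox [8.2,-5.5,9.4] .. [16.6,8.4,25.8]
B = cube([6.7, 4.5, 5.8]) → bbox [0,0,0] .. [6.7,4.5,5.8]
lo = A.lo+B.lo = [8.2+0, -5.5+0, 9.4+0] = [8.200,-5.500,9.400]
hi = A.hi+B.hi = [16.6+6.7, 8.4+4.5, 25.8+5.8] = [23.300,12.900,31.600]
diag = √(15.1²+18.4²+22.2²) = √1059.41 = 32.549

min=[8.200,-5.500,9.400] max=[23.300,12.900,31.600] diag=32.549


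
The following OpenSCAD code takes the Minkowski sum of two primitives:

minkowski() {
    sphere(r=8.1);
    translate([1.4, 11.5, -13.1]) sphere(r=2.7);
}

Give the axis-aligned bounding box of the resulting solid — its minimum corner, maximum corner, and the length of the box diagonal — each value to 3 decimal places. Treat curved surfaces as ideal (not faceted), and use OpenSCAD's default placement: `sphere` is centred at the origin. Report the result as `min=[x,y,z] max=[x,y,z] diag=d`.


min=[-9.400,0.700,-23.900] max=[12.200,22.300,-2.300] diag=37.412

A = translate([1.4, 11.5, -13.1]) sphere(r=2.7) → bbox [-1.3,8.8,-15.8] .. [4.1,14.2,-10.4]
B = sphere(r=8.1) → bbox [-8.1,-8.1,-8.1] .. [8.1,8.1,8.1]
lo = A.lo+B.lo = [-1.3-8.1, 8.8-8.1, -15.8-8.1] = [-9.400,0.700,-23.900]
hi = A.hi+B.hi = [4.1+8.1, 14.2+8.1, -10.4+8.1] = [12.200,22.300,-2.300]
diag = √(21.6²+21.6²+21.6²) = √1399.68 = 37.412


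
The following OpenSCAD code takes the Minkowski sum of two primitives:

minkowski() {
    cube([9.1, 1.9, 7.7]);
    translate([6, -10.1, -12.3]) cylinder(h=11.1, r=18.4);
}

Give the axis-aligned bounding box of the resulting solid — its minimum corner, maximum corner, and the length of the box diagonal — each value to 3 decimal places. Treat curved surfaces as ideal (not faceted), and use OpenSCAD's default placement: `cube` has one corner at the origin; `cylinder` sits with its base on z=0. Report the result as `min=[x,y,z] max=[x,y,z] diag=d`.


min=[-12.400,-28.500,-12.300] max=[33.500,10.200,6.500] diag=62.912

A = translate([6, -10.1, -12.3]) cylinder(h=11.1, r=18.4) → bbox [-12.4,-28.5,-12.3] .. [24.4,8.3,-1.2]
B = cube([9.1, 1.9, 7.7]) → bbox [0,0,0] .. [9.1,1.9,7.7]
lo = A.lo+B.lo = [-12.4+0, -28.5+0, -12.3+0] = [-12.400,-28.500,-12.300]
hi = A.hi+B.hi = [24.4+9.1, 8.3+1.9, -1.2+7.7] = [33.500,10.200,6.500]
diag = √(45.9²+38.7²+18.8²) = √3957.94 = 62.912


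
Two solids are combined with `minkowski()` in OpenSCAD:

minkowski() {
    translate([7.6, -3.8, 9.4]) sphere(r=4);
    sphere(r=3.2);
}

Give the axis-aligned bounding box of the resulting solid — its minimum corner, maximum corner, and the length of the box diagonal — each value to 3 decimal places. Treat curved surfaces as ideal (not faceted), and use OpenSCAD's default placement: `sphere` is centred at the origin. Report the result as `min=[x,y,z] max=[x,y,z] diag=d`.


A = translate([7.6, -3.8, 9.4]) sphere(r=4) → bbox [3.6,-7.8,5.4] .. [11.6,0.2,13.4]
B = sphere(r=3.2) → bbox [-3.2,-3.2,-3.2] .. [3.2,3.2,3.2]
lo = A.lo+B.lo = [3.6-3.2, -7.8-3.2, 5.4-3.2] = [0.400,-11.000,2.200]
hi = A.hi+B.hi = [11.6+3.2, 0.2+3.2, 13.4+3.2] = [14.800,3.400,16.600]
diag = √(14.4²+14.4²+14.4²) = √622.08 = 24.942

min=[0.400,-11.000,2.200] max=[14.800,3.400,16.600] diag=24.942


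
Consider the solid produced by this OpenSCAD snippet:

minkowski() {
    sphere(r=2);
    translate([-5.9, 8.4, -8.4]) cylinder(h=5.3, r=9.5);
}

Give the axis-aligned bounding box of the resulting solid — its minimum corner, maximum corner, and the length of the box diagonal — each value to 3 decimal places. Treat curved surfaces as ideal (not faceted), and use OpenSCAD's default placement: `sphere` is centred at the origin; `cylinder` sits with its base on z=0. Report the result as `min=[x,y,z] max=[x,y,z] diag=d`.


min=[-17.400,-3.100,-10.400] max=[5.600,19.900,-1.100] diag=33.830

A = translate([-5.9, 8.4, -8.4]) cylinder(h=5.3, r=9.5) → bbox [-15.4,-1.1,-8.4] .. [3.6,17.9,-3.1]
B = sphere(r=2) → bbox [-2,-2,-2] .. [2,2,2]
lo = A.lo+B.lo = [-15.4-2, -1.1-2, -8.4-2] = [-17.400,-3.100,-10.400]
hi = A.hi+B.hi = [3.6+2, 17.9+2, -3.1+2] = [5.600,19.900,-1.100]
diag = √(23²+23²+9.3²) = √1144.49 = 33.830


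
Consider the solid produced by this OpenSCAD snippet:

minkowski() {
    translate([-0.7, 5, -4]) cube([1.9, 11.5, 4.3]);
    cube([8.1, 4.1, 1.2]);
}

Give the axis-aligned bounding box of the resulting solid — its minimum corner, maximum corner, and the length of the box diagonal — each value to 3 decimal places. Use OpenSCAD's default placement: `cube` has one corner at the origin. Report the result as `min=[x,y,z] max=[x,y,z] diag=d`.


min=[-0.700,5.000,-4.000] max=[9.300,20.600,1.500] diag=19.329

A = translate([-0.7, 5, -4]) cube([1.9, 11.5, 4.3]) → bbox [-0.7,5,-4] .. [1.2,16.5,0.3]
B = cube([8.1, 4.1, 1.2]) → bbox [0,0,0] .. [8.1,4.1,1.2]
lo = A.lo+B.lo = [-0.7+0, 5+0, -4+0] = [-0.700,5.000,-4.000]
hi = A.hi+B.hi = [1.2+8.1, 16.5+4.1, 0.3+1.2] = [9.300,20.600,1.500]
diag = √(10²+15.6²+5.5²) = √373.61 = 19.329


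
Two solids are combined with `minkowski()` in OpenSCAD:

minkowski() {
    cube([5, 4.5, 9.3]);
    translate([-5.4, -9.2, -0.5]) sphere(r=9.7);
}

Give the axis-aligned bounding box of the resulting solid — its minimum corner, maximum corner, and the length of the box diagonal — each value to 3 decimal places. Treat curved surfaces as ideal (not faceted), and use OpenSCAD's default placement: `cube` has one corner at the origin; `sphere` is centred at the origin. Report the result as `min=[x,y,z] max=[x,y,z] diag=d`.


A = translate([-5.4, -9.2, -0.5]) sphere(r=9.7) → bbox [-15.1,-18.9,-10.2] .. [4.3,0.5,9.2]
B = cube([5, 4.5, 9.3]) → bbox [0,0,0] .. [5,4.5,9.3]
lo = A.lo+B.lo = [-15.1+0, -18.9+0, -10.2+0] = [-15.100,-18.900,-10.200]
hi = A.hi+B.hi = [4.3+5, 0.5+4.5, 9.2+9.3] = [9.300,5.000,18.500]
diag = √(24.4²+23.9²+28.7²) = √1990.26 = 44.612

min=[-15.100,-18.900,-10.200] max=[9.300,5.000,18.500] diag=44.612


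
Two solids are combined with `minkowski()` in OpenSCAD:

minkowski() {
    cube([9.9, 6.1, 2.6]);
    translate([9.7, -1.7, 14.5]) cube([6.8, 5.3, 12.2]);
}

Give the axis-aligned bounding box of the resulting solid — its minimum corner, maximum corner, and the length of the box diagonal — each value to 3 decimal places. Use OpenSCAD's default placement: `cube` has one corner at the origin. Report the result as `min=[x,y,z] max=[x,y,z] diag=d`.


A = translate([9.7, -1.7, 14.5]) cube([6.8, 5.3, 12.2]) → bbox [9.7,-1.7,14.5] .. [16.5,3.6,26.7]
B = cube([9.9, 6.1, 2.6]) → bbox [0,0,0] .. [9.9,6.1,2.6]
lo = A.lo+B.lo = [9.7+0, -1.7+0, 14.5+0] = [9.700,-1.700,14.500]
hi = A.hi+B.hi = [16.5+9.9, 3.6+6.1, 26.7+2.6] = [26.400,9.700,29.300]
diag = √(16.7²+11.4²+14.8²) = √627.89 = 25.058

min=[9.700,-1.700,14.500] max=[26.400,9.700,29.300] diag=25.058
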